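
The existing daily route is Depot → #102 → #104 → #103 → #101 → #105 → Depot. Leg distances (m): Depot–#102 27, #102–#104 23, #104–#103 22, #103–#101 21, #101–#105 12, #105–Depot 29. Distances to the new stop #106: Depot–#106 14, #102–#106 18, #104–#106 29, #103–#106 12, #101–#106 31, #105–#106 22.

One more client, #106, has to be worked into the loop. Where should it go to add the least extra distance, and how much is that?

Insertion cost between consecutive stops i–j is d(i,#106) + d(#106,j) − d(i,j):
  between Depot and #102: 14 + 18 − 27 = 5
  between #102 and #104: 18 + 29 − 23 = 24
  between #104 and #103: 29 + 12 − 22 = 19
  between #103 and #101: 12 + 31 − 21 = 22
  between #101 and #105: 31 + 22 − 12 = 41
  between #105 and Depot: 22 + 14 − 29 = 7
Cheapest insertion is between Depot and #102, adding 5.
New total = 134 + 5 = 139.

Minimum extra distance: 5 m, inserting #106 between Depot and #102.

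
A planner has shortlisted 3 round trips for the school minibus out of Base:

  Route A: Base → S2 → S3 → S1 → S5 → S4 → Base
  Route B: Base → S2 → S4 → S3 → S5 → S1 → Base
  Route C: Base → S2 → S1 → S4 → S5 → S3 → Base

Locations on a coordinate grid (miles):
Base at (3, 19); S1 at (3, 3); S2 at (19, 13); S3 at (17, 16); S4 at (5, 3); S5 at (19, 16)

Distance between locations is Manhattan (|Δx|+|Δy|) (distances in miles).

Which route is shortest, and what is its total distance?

Route A: 22 + 5 + 27 + 29 + 27 + 18 = 128
Route B: 22 + 24 + 25 + 2 + 29 + 16 = 118
Route C: 22 + 26 + 2 + 27 + 2 + 17 = 96

Shortest is Route C, total 96 miles.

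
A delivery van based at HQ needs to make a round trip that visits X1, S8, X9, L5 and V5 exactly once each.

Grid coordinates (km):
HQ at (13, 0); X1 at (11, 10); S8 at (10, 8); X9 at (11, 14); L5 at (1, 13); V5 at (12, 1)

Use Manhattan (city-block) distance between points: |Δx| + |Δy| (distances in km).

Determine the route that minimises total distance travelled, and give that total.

HQ-X1-S8-X9-L5-V5-HQ: 12+3+7+11+23+2 = 58
HQ-X1-S8-X9-V5-L5-HQ: 12+3+7+14+23+25 = 84
HQ-X1-S8-L5-X9-V5-HQ: 12+3+14+11+14+2 = 56
HQ-X1-S8-L5-V5-X9-HQ: 12+3+14+23+14+16 = 82
HQ-X1-S8-V5-X9-L5-HQ: 12+3+9+14+11+25 = 74
HQ-X1-S8-V5-L5-X9-HQ: 12+3+9+23+11+16 = 74
HQ-X1-X9-S8-L5-V5-HQ: 12+4+7+14+23+2 = 62
HQ-X1-X9-S8-V5-L5-HQ: 12+4+7+9+23+25 = 80
HQ-X1-X9-L5-S8-V5-HQ: 12+4+11+14+9+2 = 52
HQ-X1-X9-L5-V5-S8-HQ: 12+4+11+23+9+11 = 70
HQ-X1-X9-V5-S8-L5-HQ: 12+4+14+9+14+25 = 78
HQ-X1-X9-V5-L5-S8-HQ: 12+4+14+23+14+11 = 78
HQ-X1-L5-S8-X9-V5-HQ: 12+13+14+7+14+2 = 62
HQ-X1-L5-S8-V5-X9-HQ: 12+13+14+9+14+16 = 78
… (46 more)
The minimum is 52.
One optimal route: HQ → X1 → X9 → L5 → S8 → V5 → HQ (or its reverse).

Minimum total distance: 52 km.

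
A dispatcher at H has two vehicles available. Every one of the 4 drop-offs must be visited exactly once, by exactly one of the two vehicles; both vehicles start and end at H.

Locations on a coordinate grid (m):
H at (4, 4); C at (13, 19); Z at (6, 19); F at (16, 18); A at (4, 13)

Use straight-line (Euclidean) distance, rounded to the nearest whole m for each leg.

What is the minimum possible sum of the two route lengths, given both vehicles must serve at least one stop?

There are 2^3 − 1 = 7 ways to divide the 4 stops into two non-empty groups. For each, the best each vehicle can do is its own shortest tour through its group:
  {C} + {Z, F, A}: 34 + 43 = 77
  {Z} + {C, F, A}: 30 + 41 = 71
  {C, Z} + {F, A}: 39 + 40 = 79
  {F} + {C, Z, A}: 36 + 39 = 75
  {C, F} + {Z, A}: 38 + 30 = 68
  {Z, F} + {C, A}: 43 + 37 = 80
  … (7 splits in total)
  {C, Z, F} + {A}: 43 + 18 = 61  ← best
Best: vehicle 1 H → Z → C → F → H = 43; vehicle 2 H → A → H = 18; combined 61.

61 m — the smallest possible combined total.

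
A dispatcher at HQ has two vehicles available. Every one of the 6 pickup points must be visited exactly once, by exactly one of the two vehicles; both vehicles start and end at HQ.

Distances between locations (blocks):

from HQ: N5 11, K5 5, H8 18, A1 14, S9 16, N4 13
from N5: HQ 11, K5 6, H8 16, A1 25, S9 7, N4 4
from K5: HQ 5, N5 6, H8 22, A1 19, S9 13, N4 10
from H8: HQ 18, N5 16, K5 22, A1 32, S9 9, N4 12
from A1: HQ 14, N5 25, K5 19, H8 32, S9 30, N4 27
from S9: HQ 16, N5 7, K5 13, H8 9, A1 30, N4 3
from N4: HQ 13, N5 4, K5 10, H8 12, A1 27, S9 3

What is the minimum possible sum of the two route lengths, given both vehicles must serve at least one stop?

There are 2^5 − 1 = 31 ways to divide the 6 stops into two non-empty groups. For each, the best each vehicle can do is its own shortest tour through its group:
  {N5} + {K5, H8, A1, S9, N4}: 22 + 73 = 95
  {K5} + {N5, H8, A1, S9, N4}: 10 + 73 = 83
  {N5, K5} + {H8, A1, S9, N4}: 22 + 71 = 93
  {H8} + {N5, K5, A1, S9, N4}: 36 + 62 = 98
  {N5, H8} + {K5, A1, S9, N4}: 45 + 62 = 107
  {K5, H8} + {N5, A1, S9, N4}: 45 + 62 = 107
  … (31 splits in total)
  {A1} + {N5, K5, H8, S9, N4}: 28 + 45 = 73  ← best
Best: vehicle 1 HQ → A1 → HQ = 28; vehicle 2 HQ → K5 → N5 → N4 → S9 → H8 → HQ = 45; combined 73.

73 blocks — the smallest possible combined total.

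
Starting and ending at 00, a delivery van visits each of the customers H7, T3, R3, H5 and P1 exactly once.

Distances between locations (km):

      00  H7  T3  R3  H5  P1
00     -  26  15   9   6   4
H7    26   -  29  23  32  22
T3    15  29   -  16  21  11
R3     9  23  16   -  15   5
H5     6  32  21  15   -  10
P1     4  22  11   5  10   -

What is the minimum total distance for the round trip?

Minimum total distance: 88 km.

There are 60 distinct closed tours to check (reversals are equivalent).
00 - H7 - T3 - R3 - H5 - P1 - 00: 26+29+16+15+10+4 = 100
00 - H7 - T3 - R3 - P1 - H5 - 00: 26+29+16+5+10+6 = 92
00 - H7 - T3 - H5 - R3 - P1 - 00: 26+29+21+15+5+4 = 100
00 - H7 - T3 - H5 - P1 - R3 - 00: 26+29+21+10+5+9 = 100
00 - H7 - T3 - P1 - R3 - H5 - 00: 26+29+11+5+15+6 = 92
00 - H7 - T3 - P1 - H5 - R3 - 00: 26+29+11+10+15+9 = 100
00 - H7 - R3 - T3 - H5 - P1 - 00: 26+23+16+21+10+4 = 100
00 - H7 - R3 - T3 - P1 - H5 - 00: 26+23+16+11+10+6 = 92
00 - H7 - R3 - H5 - T3 - P1 - 00: 26+23+15+21+11+4 = 100
00 - H7 - R3 - H5 - P1 - T3 - 00: 26+23+15+10+11+15 = 100
00 - H7 - R3 - P1 - T3 - H5 - 00: 26+23+5+11+21+6 = 92
00 - H7 - R3 - P1 - H5 - T3 - 00: 26+23+5+10+21+15 = 100
00 - H7 - H5 - T3 - R3 - P1 - 00: 26+32+21+16+5+4 = 104
00 - H7 - H5 - T3 - P1 - R3 - 00: 26+32+21+11+5+9 = 104
… (46 more)
00 - T3 - H7 - R3 - P1 - H5 - 00: 15+29+23+5+10+6 = 88  ← best
The minimum is 88.
One optimal route: 00 → T3 → H7 → R3 → P1 → H5 → 00 (or its reverse).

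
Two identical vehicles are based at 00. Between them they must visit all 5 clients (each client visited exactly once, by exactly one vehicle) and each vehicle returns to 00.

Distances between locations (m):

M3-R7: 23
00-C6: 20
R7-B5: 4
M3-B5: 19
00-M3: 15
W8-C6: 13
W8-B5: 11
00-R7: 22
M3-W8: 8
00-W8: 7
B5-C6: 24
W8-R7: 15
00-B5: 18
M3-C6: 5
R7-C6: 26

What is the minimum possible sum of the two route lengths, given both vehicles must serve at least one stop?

Minimum combined distance: 82 m.

There are 2^4 − 1 = 15 ways to divide the 5 stops into two non-empty groups. For each, the best each vehicle can do is its own shortest tour through its group:
  {M3} + {W8, R7, B5, C6}: 30 + 68 = 98
  {W8} + {M3, R7, B5, C6}: 14 + 68 = 82
  {M3, W8} + {R7, B5, C6}: 30 + 68 = 98
  {R7} + {M3, W8, B5, C6}: 44 + 62 = 106
  {M3, R7} + {W8, B5, C6}: 60 + 62 = 122
  {W8, R7} + {M3, B5, C6}: 44 + 62 = 106
  … (15 splits in total)
Best: vehicle 1 00 → W8 → 00 = 14; vehicle 2 00 → M3 → C6 → R7 → B5 → 00 = 68; combined 82.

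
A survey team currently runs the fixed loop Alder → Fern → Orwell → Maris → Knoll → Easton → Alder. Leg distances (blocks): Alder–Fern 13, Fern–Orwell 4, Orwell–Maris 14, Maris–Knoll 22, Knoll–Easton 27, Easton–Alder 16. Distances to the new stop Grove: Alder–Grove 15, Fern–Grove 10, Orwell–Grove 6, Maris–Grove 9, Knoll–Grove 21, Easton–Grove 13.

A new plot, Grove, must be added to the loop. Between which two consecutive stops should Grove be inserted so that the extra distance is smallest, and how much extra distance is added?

+1 blocks — insert Grove between Orwell and Maris.

Insertion cost between consecutive stops i–j is d(i,Grove) + d(Grove,j) − d(i,j):
  between Alder and Fern: 15 + 10 − 13 = 12
  between Fern and Orwell: 10 + 6 − 4 = 12
  between Orwell and Maris: 6 + 9 − 14 = 1
  between Maris and Knoll: 9 + 21 − 22 = 8
  between Knoll and Easton: 21 + 13 − 27 = 7
  between Easton and Alder: 13 + 15 − 16 = 12
Cheapest insertion is between Orwell and Maris, adding 1.
New total = 96 + 1 = 97.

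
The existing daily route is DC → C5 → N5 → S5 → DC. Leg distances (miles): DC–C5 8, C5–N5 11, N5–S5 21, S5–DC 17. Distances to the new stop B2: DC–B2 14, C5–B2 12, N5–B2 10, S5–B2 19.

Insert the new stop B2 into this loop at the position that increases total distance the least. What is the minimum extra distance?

Insertion cost between consecutive stops i–j is d(i,B2) + d(B2,j) − d(i,j):
  between DC and C5: 14 + 12 − 8 = 18
  between C5 and N5: 12 + 10 − 11 = 11
  between N5 and S5: 10 + 19 − 21 = 8
  between S5 and DC: 19 + 14 − 17 = 16
Cheapest insertion is between N5 and S5, adding 8.
New total = 57 + 8 = 65.

Adding 8 miles by placing B2 on the N5–S5 leg.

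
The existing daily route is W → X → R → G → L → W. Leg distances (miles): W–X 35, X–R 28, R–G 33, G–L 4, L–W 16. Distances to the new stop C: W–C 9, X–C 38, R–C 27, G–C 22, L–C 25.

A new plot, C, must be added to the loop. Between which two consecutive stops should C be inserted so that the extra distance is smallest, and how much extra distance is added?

Insertion cost between consecutive stops i–j is d(i,C) + d(C,j) − d(i,j):
  between W and X: 9 + 38 − 35 = 12
  between X and R: 38 + 27 − 28 = 37
  between R and G: 27 + 22 − 33 = 16
  between G and L: 22 + 25 − 4 = 43
  between L and W: 25 + 9 − 16 = 18
Cheapest insertion is between W and X, adding 12.
New total = 116 + 12 = 128.

Minimum extra distance: 12 miles, inserting C between W and X.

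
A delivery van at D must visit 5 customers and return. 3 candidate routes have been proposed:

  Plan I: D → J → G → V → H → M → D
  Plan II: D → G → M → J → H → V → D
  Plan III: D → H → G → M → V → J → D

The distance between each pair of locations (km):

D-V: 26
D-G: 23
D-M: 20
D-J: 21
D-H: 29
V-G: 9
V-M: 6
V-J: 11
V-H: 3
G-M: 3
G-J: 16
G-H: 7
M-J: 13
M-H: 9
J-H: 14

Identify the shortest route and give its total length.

Plan I: 21 + 16 + 9 + 3 + 9 + 20 = 78
Plan II: 23 + 3 + 13 + 14 + 3 + 26 = 82
Plan III: 29 + 7 + 3 + 6 + 11 + 21 = 77

77 km — Plan III is the shortest.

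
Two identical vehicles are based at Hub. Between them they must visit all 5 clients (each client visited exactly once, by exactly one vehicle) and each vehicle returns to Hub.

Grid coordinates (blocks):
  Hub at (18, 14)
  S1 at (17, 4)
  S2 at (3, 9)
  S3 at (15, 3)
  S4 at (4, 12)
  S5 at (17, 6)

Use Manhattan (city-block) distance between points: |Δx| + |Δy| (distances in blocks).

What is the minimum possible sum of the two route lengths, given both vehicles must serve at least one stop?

Minimum combined distance: 68 blocks.

Try each way of splitting the stops between the two vehicles (each non-empty) and, for each split, find the best tour for each vehicle:
  {S1} + {S2, S3, S4, S5}: 22 + 52 = 74
  {S2} + {S1, S3, S4, S5}: 40 + 50 = 90
  {S1, S2} + {S3, S4, S5}: 50 + 50 = 100
  {S3} + {S1, S2, S4, S5}: 28 + 50 = 78
  {S1, S3} + {S2, S4, S5}: 28 + 46 = 74
  {S2, S3} + {S1, S4, S5}: 52 + 48 = 100
  … (15 splits in total)
  {S2, S4} + {S1, S3, S5}: 40 + 28 = 68  ← best
Best: vehicle 1 Hub → S2 → S4 → Hub = 40; vehicle 2 Hub → S1 → S3 → S5 → Hub = 28; combined 68.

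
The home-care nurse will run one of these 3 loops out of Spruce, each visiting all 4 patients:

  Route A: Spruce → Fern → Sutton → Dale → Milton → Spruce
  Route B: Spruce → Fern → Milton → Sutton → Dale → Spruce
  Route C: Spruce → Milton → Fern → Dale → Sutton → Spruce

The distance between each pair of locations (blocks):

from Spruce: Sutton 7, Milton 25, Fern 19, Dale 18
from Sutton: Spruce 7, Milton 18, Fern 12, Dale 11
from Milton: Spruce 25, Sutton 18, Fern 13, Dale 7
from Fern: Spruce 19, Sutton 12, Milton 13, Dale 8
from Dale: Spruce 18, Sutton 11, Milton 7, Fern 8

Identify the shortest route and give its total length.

Shortest is Route C, total 64 blocks.

Route A: 19 + 12 + 11 + 7 + 25 = 74
Route B: 19 + 13 + 18 + 11 + 18 = 79
Route C: 25 + 13 + 8 + 11 + 7 = 64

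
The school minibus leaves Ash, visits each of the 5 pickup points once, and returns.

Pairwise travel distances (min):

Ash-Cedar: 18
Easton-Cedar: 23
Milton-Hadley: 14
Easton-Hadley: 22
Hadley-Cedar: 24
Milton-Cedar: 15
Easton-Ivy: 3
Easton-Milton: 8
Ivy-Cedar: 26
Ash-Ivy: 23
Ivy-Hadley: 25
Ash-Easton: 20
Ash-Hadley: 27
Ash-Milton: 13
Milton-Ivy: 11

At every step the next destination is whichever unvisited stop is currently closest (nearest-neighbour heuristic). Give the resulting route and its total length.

At Ash the remaining stops are Milton 13, Cedar 18, Easton 20, Ivy 23, Hadley 27; go to Milton.
At Milton the remaining stops are Easton 8, Ivy 11, Hadley 14, Cedar 15; go to Easton.
At Easton the remaining stops are Ivy 3, Hadley 22, Cedar 23; go to Ivy.
At Ivy the remaining stops are Hadley 25, Cedar 26; go to Hadley.
At Hadley the remaining stops are Cedar 24; go to Cedar.
Return Cedar→Ash: 18.
Total = 13 + 8 + 3 + 25 + 24 + 18 = 91.

91 min along Ash → Milton → Easton → Ivy → Hadley → Cedar → Ash.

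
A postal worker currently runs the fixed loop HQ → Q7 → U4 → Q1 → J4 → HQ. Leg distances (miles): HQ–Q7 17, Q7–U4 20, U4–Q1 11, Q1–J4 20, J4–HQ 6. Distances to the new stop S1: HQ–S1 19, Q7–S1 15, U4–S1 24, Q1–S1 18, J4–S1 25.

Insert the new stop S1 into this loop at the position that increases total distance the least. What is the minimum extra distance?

Insertion cost between consecutive stops i–j is d(i,S1) + d(S1,j) − d(i,j):
  between HQ and Q7: 19 + 15 − 17 = 17
  between Q7 and U4: 15 + 24 − 20 = 19
  between U4 and Q1: 24 + 18 − 11 = 31
  between Q1 and J4: 18 + 25 − 20 = 23
  between J4 and HQ: 25 + 19 − 6 = 38
Cheapest insertion is between HQ and Q7, adding 17.
New total = 74 + 17 = 91.

+17 miles — insert S1 between HQ and Q7.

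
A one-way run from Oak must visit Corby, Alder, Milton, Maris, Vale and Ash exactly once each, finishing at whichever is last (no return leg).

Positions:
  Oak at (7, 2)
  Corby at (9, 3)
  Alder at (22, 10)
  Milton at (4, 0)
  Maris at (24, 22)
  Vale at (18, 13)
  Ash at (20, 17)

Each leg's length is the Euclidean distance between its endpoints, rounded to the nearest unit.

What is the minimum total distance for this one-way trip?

Minimum one-way distance = 40.

There are 6! = 720 possible orderings.
Oak→Corby→Alder→Milton→Maris→Vale→Ash: 2+15+21+30+11+4 = 83
Oak→Corby→Alder→Milton→Maris→Ash→Vale: 2+15+21+30+6+4 = 78
Oak→Corby→Alder→Milton→Vale→Maris→Ash: 2+15+21+19+11+6 = 74
Oak→Corby→Alder→Milton→Vale→Ash→Maris: 2+15+21+19+4+6 = 67
Oak→Corby→Alder→Milton→Ash→Maris→Vale: 2+15+21+23+6+11 = 78
Oak→Corby→Alder→Milton→Ash→Vale→Maris: 2+15+21+23+4+11 = 76
Oak→Corby→Alder→Maris→Milton→Vale→Ash: 2+15+12+30+19+4 = 82
Oak→Corby→Alder→Maris→Milton→Ash→Vale: 2+15+12+30+23+4 = 86
… (712 more)
Oak→Milton→Corby→Alder→Vale→Ash→Maris: 4+6+15+5+4+6 = 40  ← best
The minimum is 40.
One shortest path: Oak → Milton → Corby → Alder → Vale → Ash → Maris.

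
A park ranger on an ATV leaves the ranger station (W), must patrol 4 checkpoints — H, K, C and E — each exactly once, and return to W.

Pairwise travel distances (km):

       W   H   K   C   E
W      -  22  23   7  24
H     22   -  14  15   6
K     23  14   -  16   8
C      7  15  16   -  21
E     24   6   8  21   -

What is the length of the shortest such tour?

Minimum total distance: 59 km.

There are 12 distinct closed tours to check (reversals are equivalent).
W - H - K - C - E - W: 22+14+16+21+24 = 97
W - H - K - E - C - W: 22+14+8+21+7 = 72
W - H - C - K - E - W: 22+15+16+8+24 = 85
W - H - C - E - K - W: 22+15+21+8+23 = 89
W - H - E - K - C - W: 22+6+8+16+7 = 59
W - H - E - C - K - W: 22+6+21+16+23 = 88
W - K - H - C - E - W: 23+14+15+21+24 = 97
W - K - H - E - C - W: 23+14+6+21+7 = 71
W - K - C - H - E - W: 23+16+15+6+24 = 84
W - K - E - H - C - W: 23+8+6+15+7 = 59
W - C - H - K - E - W: 7+15+14+8+24 = 68
W - C - K - H - E - W: 7+16+14+6+24 = 67
The minimum is 59.
One optimal route: W → H → E → K → C → W (or its reverse).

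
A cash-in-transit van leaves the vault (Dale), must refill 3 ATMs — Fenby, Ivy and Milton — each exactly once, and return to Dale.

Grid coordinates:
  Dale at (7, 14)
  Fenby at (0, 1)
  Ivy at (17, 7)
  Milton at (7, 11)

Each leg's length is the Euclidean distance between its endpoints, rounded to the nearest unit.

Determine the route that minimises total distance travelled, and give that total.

45 — the shortest possible round trip.

With 3 stops there are 3!/2 = 3 distinct round trips (a route and its reverse cost the same).
Dale→Fenby→Ivy→Milton→Dale: 15+18+11+3 = 47
Dale→Fenby→Milton→Ivy→Dale: 15+12+11+12 = 50
Dale→Ivy→Fenby→Milton→Dale: 12+18+12+3 = 45
The minimum is 45.
One optimal route: Dale → Ivy → Fenby → Milton → Dale (or its reverse).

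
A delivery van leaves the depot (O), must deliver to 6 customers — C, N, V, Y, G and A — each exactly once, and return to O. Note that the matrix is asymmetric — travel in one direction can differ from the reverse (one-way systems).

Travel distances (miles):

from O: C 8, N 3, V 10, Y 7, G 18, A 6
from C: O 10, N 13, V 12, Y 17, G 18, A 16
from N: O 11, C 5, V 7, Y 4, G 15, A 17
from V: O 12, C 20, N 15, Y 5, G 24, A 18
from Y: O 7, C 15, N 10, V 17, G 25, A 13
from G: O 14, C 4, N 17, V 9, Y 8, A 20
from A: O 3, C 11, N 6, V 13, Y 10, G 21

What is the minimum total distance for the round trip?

O-C-N-V-Y-G-A-O: 8+13+7+5+25+20+3 = 81
O-C-N-V-Y-A-G-O: 8+13+7+5+13+21+14 = 81
O-C-N-V-G-Y-A-O: 8+13+7+24+8+13+3 = 76
O-C-N-V-G-A-Y-O: 8+13+7+24+20+10+7 = 89
O-C-N-V-A-Y-G-O: 8+13+7+18+10+25+14 = 95
O-C-N-V-A-G-Y-O: 8+13+7+18+21+8+7 = 82
O-C-N-Y-V-G-A-O: 8+13+4+17+24+20+3 = 89
O-C-N-Y-V-A-G-O: 8+13+4+17+18+21+14 = 95
… (712 more)
O-N-G-C-V-Y-A-O: 3+15+4+12+5+13+3 = 55  ← best
The minimum is 55.
One optimal route: O → N → G → C → V → Y → A → O.

55 miles — the shortest possible round trip.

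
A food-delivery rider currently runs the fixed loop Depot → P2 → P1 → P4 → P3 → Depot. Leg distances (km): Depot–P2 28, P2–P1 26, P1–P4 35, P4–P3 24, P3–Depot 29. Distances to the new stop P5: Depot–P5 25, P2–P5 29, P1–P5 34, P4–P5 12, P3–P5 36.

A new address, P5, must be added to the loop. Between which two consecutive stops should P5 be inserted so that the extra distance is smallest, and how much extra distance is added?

Insertion cost between consecutive stops i–j is d(i,P5) + d(P5,j) − d(i,j):
  between Depot and P2: 25 + 29 − 28 = 26
  between P2 and P1: 29 + 34 − 26 = 37
  between P1 and P4: 34 + 12 − 35 = 11
  between P4 and P3: 12 + 36 − 24 = 24
  between P3 and Depot: 36 + 25 − 29 = 32
Cheapest insertion is between P1 and P4, adding 11.
New total = 142 + 11 = 153.

+11 km — insert P5 between P1 and P4.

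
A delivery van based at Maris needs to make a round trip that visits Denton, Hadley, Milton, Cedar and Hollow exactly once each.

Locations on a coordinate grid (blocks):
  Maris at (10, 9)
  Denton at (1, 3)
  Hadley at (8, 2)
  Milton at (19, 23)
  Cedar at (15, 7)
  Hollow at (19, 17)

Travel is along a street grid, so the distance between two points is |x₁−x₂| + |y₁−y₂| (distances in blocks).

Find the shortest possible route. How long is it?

Shortest round trip = 78 blocks.

There are 60 distinct closed tours to check (reversals are equivalent).
Maris→Denton→Hadley→Milton→Cedar→Hollow→Maris: 15+8+32+20+14+17 = 106
Maris→Denton→Hadley→Milton→Hollow→Cedar→Maris: 15+8+32+6+14+7 = 82
Maris→Denton→Hadley→Cedar→Milton→Hollow→Maris: 15+8+12+20+6+17 = 78
Maris→Denton→Hadley→Cedar→Hollow→Milton→Maris: 15+8+12+14+6+23 = 78
Maris→Denton→Hadley→Hollow→Milton→Cedar→Maris: 15+8+26+6+20+7 = 82
Maris→Denton→Hadley→Hollow→Cedar→Milton→Maris: 15+8+26+14+20+23 = 106
Maris→Denton→Milton→Hadley→Cedar→Hollow→Maris: 15+38+32+12+14+17 = 128
Maris→Denton→Milton→Hadley→Hollow→Cedar→Maris: 15+38+32+26+14+7 = 132
Maris→Denton→Milton→Cedar→Hadley→Hollow→Maris: 15+38+20+12+26+17 = 128
Maris→Denton→Milton→Cedar→Hollow→Hadley→Maris: 15+38+20+14+26+9 = 122
Maris→Denton→Milton→Hollow→Hadley→Cedar→Maris: 15+38+6+26+12+7 = 104
Maris→Denton→Milton→Hollow→Cedar→Hadley→Maris: 15+38+6+14+12+9 = 94
Maris→Denton→Cedar→Hadley→Milton→Hollow→Maris: 15+18+12+32+6+17 = 100
Maris→Denton→Cedar→Hadley→Hollow→Milton→Maris: 15+18+12+26+6+23 = 100
… (46 more)
The minimum is 78.
One optimal route: Maris → Denton → Hadley → Cedar → Milton → Hollow → Maris (or its reverse).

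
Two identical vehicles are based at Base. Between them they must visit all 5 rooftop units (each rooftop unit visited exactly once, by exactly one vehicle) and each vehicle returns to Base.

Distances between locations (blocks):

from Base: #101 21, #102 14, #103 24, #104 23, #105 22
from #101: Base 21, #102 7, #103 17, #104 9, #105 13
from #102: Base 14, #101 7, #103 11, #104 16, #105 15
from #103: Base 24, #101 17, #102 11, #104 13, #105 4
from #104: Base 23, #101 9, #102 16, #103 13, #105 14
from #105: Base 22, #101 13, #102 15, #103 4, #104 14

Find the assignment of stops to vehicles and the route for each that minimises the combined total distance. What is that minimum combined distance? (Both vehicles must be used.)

97 blocks — the smallest possible combined total.

Check every non-empty split of the stops between the two vehicles; for each half take its own optimal tour:
  {#101} + {#102, #103, #104, #105}: 42 + 66 = 108
  {#102} + {#101, #103, #104, #105}: 28 + 69 = 97
  {#101, #102} + {#103, #104, #105}: 42 + 62 = 104
  {#103} + {#101, #102, #104, #105}: 48 + 66 = 114
  {#101, #103} + {#102, #104, #105}: 62 + 66 = 128
  {#102, #103} + {#101, #104, #105}: 49 + 66 = 115
  … (15 splits in total)
Best: vehicle 1 Base → #102 → Base = 28; vehicle 2 Base → #101 → #104 → #103 → #105 → Base = 69; combined 97.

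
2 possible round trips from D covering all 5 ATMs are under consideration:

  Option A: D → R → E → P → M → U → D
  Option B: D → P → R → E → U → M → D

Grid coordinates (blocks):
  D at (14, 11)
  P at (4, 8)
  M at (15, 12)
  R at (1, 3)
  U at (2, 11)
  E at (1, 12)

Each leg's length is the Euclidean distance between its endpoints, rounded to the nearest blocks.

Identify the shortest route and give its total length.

Option A: 15 + 9 + 5 + 12 + 13 + 12 = 66
Option B: 10 + 6 + 9 + 1 + 13 + 1 = 40

40 blocks — Option B is the shortest.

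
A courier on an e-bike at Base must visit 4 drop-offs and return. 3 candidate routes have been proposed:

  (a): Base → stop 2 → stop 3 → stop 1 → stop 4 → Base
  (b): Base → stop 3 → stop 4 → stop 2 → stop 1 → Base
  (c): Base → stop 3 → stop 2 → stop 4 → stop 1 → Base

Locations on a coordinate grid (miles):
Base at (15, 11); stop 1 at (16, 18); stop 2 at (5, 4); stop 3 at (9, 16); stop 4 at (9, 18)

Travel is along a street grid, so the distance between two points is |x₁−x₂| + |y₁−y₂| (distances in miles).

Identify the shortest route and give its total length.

(a): 17 + 16 + 9 + 7 + 13 = 62
(b): 11 + 2 + 18 + 25 + 8 = 64
(c): 11 + 16 + 18 + 7 + 8 = 60

Shortest is (c), total 60 miles.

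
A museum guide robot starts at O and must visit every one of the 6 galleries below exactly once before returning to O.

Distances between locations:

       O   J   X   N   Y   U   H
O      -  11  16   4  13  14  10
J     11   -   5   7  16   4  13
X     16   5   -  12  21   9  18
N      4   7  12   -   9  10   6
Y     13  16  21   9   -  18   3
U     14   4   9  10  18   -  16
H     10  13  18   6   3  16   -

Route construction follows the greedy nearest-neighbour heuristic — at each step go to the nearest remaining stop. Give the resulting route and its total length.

58 along O → N → H → Y → J → U → X → O.

At O the remaining stops are N 4, H 10, J 11, Y 13, U 14, X 16; go to N.
At N the remaining stops are H 6, J 7, Y 9, U 10, X 12; go to H.
At H the remaining stops are Y 3, J 13, U 16, X 18; go to Y.
At Y the remaining stops are J 16, U 18, X 21; go to J.
At J the remaining stops are U 4, X 5; go to U.
At U the remaining stops are X 9; go to X.
Return X→O: 16.
Total = 4 + 6 + 3 + 16 + 4 + 9 + 16 = 58.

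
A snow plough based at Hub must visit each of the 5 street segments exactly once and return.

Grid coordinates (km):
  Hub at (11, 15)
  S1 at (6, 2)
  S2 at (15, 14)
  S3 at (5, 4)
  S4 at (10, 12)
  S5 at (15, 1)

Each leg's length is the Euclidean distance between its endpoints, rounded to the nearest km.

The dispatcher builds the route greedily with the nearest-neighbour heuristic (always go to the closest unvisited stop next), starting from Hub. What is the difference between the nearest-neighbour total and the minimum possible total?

5 km longer than the optimal tour.

From Hub: S4=3, S2=4, S3=13, S1=14, S5=15 → choose S4 (3).
From S4: S2=5, S3=9, S1=11, S5=12 → choose S2 (5).
From S2: S5=13, S3=14, S1=15 → choose S5 (13).
From S5: S1=9, S3=10 → choose S1 (9).
From S1: S3=2 → choose S3 (2).
NN route Hub → S4 → S2 → S5 → S1 → S3 → Hub costs 45.
Optimal: Hub → S2 → S5 → S1 → S3 → S4 → Hub costs 40 (by enumerating all 60 distinct tours).
Excess = 45 − 40 = 5.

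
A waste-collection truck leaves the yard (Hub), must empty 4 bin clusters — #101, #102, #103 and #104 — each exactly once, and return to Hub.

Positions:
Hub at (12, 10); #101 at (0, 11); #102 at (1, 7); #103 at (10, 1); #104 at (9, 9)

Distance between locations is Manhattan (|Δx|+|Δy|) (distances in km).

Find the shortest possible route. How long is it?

Hub-#101-#102-#103-#104-Hub: 13+5+15+9+4 = 46
Hub-#101-#102-#104-#103-Hub: 13+5+10+9+11 = 48
Hub-#101-#103-#102-#104-Hub: 13+20+15+10+4 = 62
Hub-#101-#103-#104-#102-Hub: 13+20+9+10+14 = 66
Hub-#101-#104-#102-#103-Hub: 13+11+10+15+11 = 60
Hub-#101-#104-#103-#102-Hub: 13+11+9+15+14 = 62
Hub-#102-#101-#103-#104-Hub: 14+5+20+9+4 = 52
Hub-#102-#101-#104-#103-Hub: 14+5+11+9+11 = 50
Hub-#102-#103-#101-#104-Hub: 14+15+20+11+4 = 64
Hub-#102-#104-#101-#103-Hub: 14+10+11+20+11 = 66
Hub-#103-#101-#102-#104-Hub: 11+20+5+10+4 = 50
Hub-#103-#102-#101-#104-Hub: 11+15+5+11+4 = 46
The minimum is 46.
One optimal route: Hub → #101 → #102 → #103 → #104 → Hub (or its reverse).

Shortest round trip = 46 km.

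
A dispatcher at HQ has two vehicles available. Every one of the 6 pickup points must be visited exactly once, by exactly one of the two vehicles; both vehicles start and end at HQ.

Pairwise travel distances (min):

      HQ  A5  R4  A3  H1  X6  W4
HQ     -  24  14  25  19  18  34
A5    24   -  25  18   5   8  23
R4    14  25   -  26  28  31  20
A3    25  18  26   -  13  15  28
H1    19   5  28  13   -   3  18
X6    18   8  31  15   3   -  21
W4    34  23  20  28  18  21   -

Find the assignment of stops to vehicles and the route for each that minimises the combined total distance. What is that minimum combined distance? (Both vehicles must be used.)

130 min — the smallest possible combined total.

Try each way of splitting the stops between the two vehicles (each non-empty) and, for each split, find the best tour for each vehicle:
  {A5} + {R4, A3, H1, X6, W4}: 48 + 95 = 143
  {R4} + {A5, A3, H1, X6, W4}: 28 + 102 = 130
  {A5, R4} + {A3, H1, X6, W4}: 63 + 92 = 155
  {A3} + {A5, R4, H1, X6, W4}: 50 + 83 = 133
  {A5, A3} + {R4, H1, X6, W4}: 67 + 73 = 140
  {R4, A3} + {A5, H1, X6, W4}: 65 + 83 = 148
  … (31 splits in total)
Best: vehicle 1 HQ → R4 → HQ = 28; vehicle 2 HQ → A3 → W4 → A5 → H1 → X6 → HQ = 102; combined 130.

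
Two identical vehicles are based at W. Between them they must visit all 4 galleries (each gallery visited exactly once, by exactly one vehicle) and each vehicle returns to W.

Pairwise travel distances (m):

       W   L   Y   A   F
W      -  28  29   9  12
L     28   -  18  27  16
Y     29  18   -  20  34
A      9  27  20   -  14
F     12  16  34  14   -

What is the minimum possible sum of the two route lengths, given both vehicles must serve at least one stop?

93 m — the smallest possible combined total.

Check every non-empty split of the stops between the two vehicles; for each half take its own optimal tour:
  {L} + {Y, A, F}: 56 + 75 = 131
  {Y} + {L, A, F}: 58 + 64 = 122
  {L, Y} + {A, F}: 75 + 35 = 110
  {A} + {L, Y, F}: 18 + 75 = 93
  {L, A} + {Y, F}: 64 + 75 = 139
  {Y, A} + {L, F}: 58 + 56 = 114
  … (7 splits in total)
Best: vehicle 1 W → A → W = 18; vehicle 2 W → Y → L → F → W = 75; combined 93.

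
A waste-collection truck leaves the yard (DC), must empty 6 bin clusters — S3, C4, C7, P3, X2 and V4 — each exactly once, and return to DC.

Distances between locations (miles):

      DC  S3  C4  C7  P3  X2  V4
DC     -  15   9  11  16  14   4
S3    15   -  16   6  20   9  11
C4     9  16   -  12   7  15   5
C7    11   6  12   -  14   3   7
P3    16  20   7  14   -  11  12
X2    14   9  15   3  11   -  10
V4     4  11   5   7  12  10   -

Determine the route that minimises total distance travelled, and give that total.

With 6 stops there are 6!/2 = 360 distinct round trips (a route and its reverse cost the same).
DC → S3 → C4 → C7 → P3 → X2 → V4 → DC: 15+16+12+14+11+10+4 = 82
DC → S3 → C4 → C7 → P3 → V4 → X2 → DC: 15+16+12+14+12+10+14 = 93
DC → S3 → C4 → C7 → X2 → P3 → V4 → DC: 15+16+12+3+11+12+4 = 73
DC → S3 → C4 → C7 → X2 → V4 → P3 → DC: 15+16+12+3+10+12+16 = 84
DC → S3 → C4 → C7 → V4 → P3 → X2 → DC: 15+16+12+7+12+11+14 = 87
DC → S3 → C4 → C7 → V4 → X2 → P3 → DC: 15+16+12+7+10+11+16 = 87
DC → S3 → C4 → P3 → C7 → X2 → V4 → DC: 15+16+7+14+3+10+4 = 69
DC → S3 → C4 → P3 → C7 → V4 → X2 → DC: 15+16+7+14+7+10+14 = 83
… (352 more)
DC → S3 → C7 → X2 → P3 → C4 → V4 → DC: 15+6+3+11+7+5+4 = 51  ← best
The minimum is 51.
One optimal route: DC → S3 → C7 → X2 → P3 → C4 → V4 → DC (or its reverse).

51 miles — the shortest possible round trip.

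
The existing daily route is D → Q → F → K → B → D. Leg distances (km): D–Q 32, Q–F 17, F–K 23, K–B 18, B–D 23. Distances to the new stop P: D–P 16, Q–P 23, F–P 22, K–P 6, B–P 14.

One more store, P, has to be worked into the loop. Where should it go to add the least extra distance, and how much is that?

Insertion cost between consecutive stops i–j is d(i,P) + d(P,j) − d(i,j):
  between D and Q: 16 + 23 − 32 = 7
  between Q and F: 23 + 22 − 17 = 28
  between F and K: 22 + 6 − 23 = 5
  between K and B: 6 + 14 − 18 = 2
  between B and D: 14 + 16 − 23 = 7
Cheapest insertion is between K and B, adding 2.
New total = 113 + 2 = 115.

Minimum extra distance: 2 km, inserting P between K and B.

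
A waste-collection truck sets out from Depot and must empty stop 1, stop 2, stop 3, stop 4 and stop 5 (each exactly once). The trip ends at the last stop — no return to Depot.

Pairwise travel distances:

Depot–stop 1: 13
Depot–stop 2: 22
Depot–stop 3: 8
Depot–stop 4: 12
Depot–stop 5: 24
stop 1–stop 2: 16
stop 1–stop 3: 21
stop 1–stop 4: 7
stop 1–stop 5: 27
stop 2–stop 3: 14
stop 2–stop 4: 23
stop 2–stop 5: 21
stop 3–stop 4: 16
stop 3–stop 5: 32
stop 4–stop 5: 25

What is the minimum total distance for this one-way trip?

There are 5! = 120 possible orderings.
Depot - stop 1 - stop 2 - stop 3 - stop 4 - stop 5: 13+16+14+16+25 = 84
Depot - stop 1 - stop 2 - stop 3 - stop 5 - stop 4: 13+16+14+32+25 = 100
Depot - stop 1 - stop 2 - stop 4 - stop 3 - stop 5: 13+16+23+16+32 = 100
Depot - stop 1 - stop 2 - stop 4 - stop 5 - stop 3: 13+16+23+25+32 = 109
Depot - stop 1 - stop 2 - stop 5 - stop 3 - stop 4: 13+16+21+32+16 = 98
Depot - stop 1 - stop 2 - stop 5 - stop 4 - stop 3: 13+16+21+25+16 = 91
Depot - stop 1 - stop 3 - stop 2 - stop 4 - stop 5: 13+21+14+23+25 = 96
Depot - stop 1 - stop 3 - stop 2 - stop 5 - stop 4: 13+21+14+21+25 = 94
Depot - stop 1 - stop 3 - stop 4 - stop 2 - stop 5: 13+21+16+23+21 = 94
Depot - stop 1 - stop 3 - stop 4 - stop 5 - stop 2: 13+21+16+25+21 = 96
Depot - stop 1 - stop 3 - stop 5 - stop 2 - stop 4: 13+21+32+21+23 = 110
Depot - stop 1 - stop 3 - stop 5 - stop 4 - stop 2: 13+21+32+25+23 = 114
Depot - stop 1 - stop 4 - stop 2 - stop 3 - stop 5: 13+7+23+14+32 = 89
Depot - stop 1 - stop 4 - stop 2 - stop 5 - stop 3: 13+7+23+21+32 = 96
… (106 more)
Depot - stop 3 - stop 4 - stop 1 - stop 2 - stop 5: 8+16+7+16+21 = 68  ← best
The minimum is 68.
One shortest path: Depot → stop 3 → stop 4 → stop 1 → stop 2 → stop 5.

Minimum one-way distance = 68.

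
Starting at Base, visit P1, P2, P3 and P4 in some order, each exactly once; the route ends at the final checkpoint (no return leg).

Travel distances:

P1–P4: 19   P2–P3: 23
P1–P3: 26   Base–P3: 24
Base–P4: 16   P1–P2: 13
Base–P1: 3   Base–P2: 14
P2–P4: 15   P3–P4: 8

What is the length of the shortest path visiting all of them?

39 — the minimum one-way total.

There are 4! = 24 possible orderings.
Base→P1→P2→P3→P4: 3+13+23+8 = 47
Base→P1→P2→P4→P3: 3+13+15+8 = 39
Base→P1→P3→P2→P4: 3+26+23+15 = 67
Base→P1→P3→P4→P2: 3+26+8+15 = 52
Base→P1→P4→P2→P3: 3+19+15+23 = 60
Base→P1→P4→P3→P2: 3+19+8+23 = 53
Base→P2→P1→P3→P4: 14+13+26+8 = 61
Base→P2→P1→P4→P3: 14+13+19+8 = 54
Base→P2→P3→P1→P4: 14+23+26+19 = 82
Base→P2→P3→P4→P1: 14+23+8+19 = 64
Base→P2→P4→P1→P3: 14+15+19+26 = 74
Base→P2→P4→P3→P1: 14+15+8+26 = 63
Base→P3→P1→P2→P4: 24+26+13+15 = 78
Base→P3→P1→P4→P2: 24+26+19+15 = 84
… (10 more)
The minimum is 39.
One shortest path: Base → P1 → P2 → P4 → P3.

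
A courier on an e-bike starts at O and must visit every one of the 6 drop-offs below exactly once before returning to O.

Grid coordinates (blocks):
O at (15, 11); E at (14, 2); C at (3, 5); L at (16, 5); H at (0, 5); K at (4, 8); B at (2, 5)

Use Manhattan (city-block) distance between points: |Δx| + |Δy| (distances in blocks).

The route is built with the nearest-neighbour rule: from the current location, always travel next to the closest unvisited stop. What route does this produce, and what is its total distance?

Total distance 50 blocks via the nearest-neighbour route O → L → E → C → B → H → K → O.

From O: distances to unvisited — L=7, E=10, K=14, C=18, B=19, H=21. Nearest is L (7).
From L: distances to unvisited — E=5, C=13, B=14, K=15, H=16. Nearest is E (5).
From E: distances to unvisited — C=14, B=15, K=16, H=17. Nearest is C (14).
From C: distances to unvisited — B=1, H=3, K=4. Nearest is B (1).
From B: distances to unvisited — H=2, K=5. Nearest is H (2).
From H: distances to unvisited — K=7. Nearest is K (7).
Return K→O: 14.
Total = 7 + 5 + 14 + 1 + 2 + 7 + 14 = 50.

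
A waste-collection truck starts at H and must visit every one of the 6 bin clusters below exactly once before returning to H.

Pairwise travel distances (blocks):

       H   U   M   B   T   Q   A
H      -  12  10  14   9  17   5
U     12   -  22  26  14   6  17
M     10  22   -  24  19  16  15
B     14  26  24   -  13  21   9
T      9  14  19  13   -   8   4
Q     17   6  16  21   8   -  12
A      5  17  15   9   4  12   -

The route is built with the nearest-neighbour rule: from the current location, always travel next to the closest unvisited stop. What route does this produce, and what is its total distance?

H → [A:5 / T:9 / M:10 / U:12 / B:14 / Q:17] → A (5)
A → [T:4 / B:9 / Q:12 / M:15 / U:17] → T (4)
T → [Q:8 / B:13 / U:14 / M:19] → Q (8)
Q → [U:6 / M:16 / B:21] → U (6)
U → [M:22 / B:26] → M (22)
M → [B:24] → B (24)
Return B→H: 14.
Total = 5 + 4 + 8 + 6 + 22 + 24 + 14 = 83.

Total distance 83 blocks via the nearest-neighbour route H → A → T → Q → U → M → B → H.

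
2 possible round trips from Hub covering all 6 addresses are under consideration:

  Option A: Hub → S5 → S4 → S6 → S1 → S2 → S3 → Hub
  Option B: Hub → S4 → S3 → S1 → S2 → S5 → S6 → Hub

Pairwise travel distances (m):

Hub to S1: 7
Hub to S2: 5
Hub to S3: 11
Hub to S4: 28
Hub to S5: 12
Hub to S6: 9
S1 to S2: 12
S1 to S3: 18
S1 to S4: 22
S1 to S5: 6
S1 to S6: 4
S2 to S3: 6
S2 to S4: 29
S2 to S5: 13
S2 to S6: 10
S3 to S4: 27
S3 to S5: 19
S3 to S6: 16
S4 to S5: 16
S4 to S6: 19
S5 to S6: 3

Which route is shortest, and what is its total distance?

Shortest is Option A, total 80 m.

Option A: 12 + 16 + 19 + 4 + 12 + 6 + 11 = 80
Option B: 28 + 27 + 18 + 12 + 13 + 3 + 9 = 110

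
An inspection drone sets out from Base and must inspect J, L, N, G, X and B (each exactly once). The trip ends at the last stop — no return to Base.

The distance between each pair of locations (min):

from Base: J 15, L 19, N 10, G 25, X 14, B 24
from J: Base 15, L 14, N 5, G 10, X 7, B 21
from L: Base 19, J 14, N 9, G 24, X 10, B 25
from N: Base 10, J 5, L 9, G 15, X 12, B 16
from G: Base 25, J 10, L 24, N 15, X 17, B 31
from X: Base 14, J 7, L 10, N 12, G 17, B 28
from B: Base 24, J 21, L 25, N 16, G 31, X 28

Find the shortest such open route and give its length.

There are 6! = 720 possible orderings.
Base → J → L → N → G → X → B: 15+14+9+15+17+28 = 98
Base → J → L → N → G → B → X: 15+14+9+15+31+28 = 112
Base → J → L → N → X → G → B: 15+14+9+12+17+31 = 98
Base → J → L → N → X → B → G: 15+14+9+12+28+31 = 109
Base → J → L → N → B → G → X: 15+14+9+16+31+17 = 102
Base → J → L → N → B → X → G: 15+14+9+16+28+17 = 99
Base → J → L → G → N → X → B: 15+14+24+15+12+28 = 108
Base → J → L → G → N → B → X: 15+14+24+15+16+28 = 112
… (712 more)
Base → B → N → L → X → J → G: 24+16+9+10+7+10 = 76  ← best
The minimum is 76.
One shortest path: Base → B → N → L → X → J → G.

76 min — the minimum one-way total.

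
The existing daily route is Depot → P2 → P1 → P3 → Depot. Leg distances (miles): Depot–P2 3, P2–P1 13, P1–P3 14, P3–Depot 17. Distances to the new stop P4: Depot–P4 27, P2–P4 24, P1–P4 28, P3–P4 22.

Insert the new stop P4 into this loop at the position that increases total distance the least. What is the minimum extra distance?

Adding 32 miles by placing P4 on the P3–Depot leg.

Insertion cost between consecutive stops i–j is d(i,P4) + d(P4,j) − d(i,j):
  between Depot and P2: 27 + 24 − 3 = 48
  between P2 and P1: 24 + 28 − 13 = 39
  between P1 and P3: 28 + 22 − 14 = 36
  between P3 and Depot: 22 + 27 − 17 = 32
Cheapest insertion is between P3 and Depot, adding 32.
New total = 47 + 32 = 79.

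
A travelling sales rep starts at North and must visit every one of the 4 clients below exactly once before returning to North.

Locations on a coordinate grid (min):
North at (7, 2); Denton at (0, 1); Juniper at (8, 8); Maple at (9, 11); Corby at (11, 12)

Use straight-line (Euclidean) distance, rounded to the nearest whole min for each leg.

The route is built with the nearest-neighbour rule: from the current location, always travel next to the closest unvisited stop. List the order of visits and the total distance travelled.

From North: distances to unvisited — Juniper=6, Denton=7, Maple=9, Corby=11. Nearest is Juniper (6).
From Juniper: distances to unvisited — Maple=3, Corby=5, Denton=11. Nearest is Maple (3).
From Maple: distances to unvisited — Corby=2, Denton=13. Nearest is Corby (2).
From Corby: distances to unvisited — Denton=16. Nearest is Denton (16).
Return Denton→North: 7.
Total = 6 + 3 + 2 + 16 + 7 = 34.

Nearest-neighbour total = 34 min; route North → Juniper → Maple → Corby → Denton → North.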